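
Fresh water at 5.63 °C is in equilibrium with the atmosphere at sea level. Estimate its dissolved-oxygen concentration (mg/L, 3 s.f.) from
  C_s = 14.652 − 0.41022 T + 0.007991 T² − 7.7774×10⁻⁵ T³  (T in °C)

C_s = 14.652 − 0.41022×5.63 + 0.007991×5.63² − 7.7774×10⁻⁵×5.63³ = 12.58 mg/L.

C_s ≈ 12.6 mg/L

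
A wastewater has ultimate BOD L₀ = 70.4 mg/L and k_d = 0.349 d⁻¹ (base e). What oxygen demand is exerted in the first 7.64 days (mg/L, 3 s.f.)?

y_t = L₀(1 − e^(−k_d t)) = 70.4 × (1 − e^(−0.349×7.64))
= 70.4 × (1 − 0.06950) = 70.4 × 0.9305 = 65.51 mg/L.

y ≈ 65.5 mg/L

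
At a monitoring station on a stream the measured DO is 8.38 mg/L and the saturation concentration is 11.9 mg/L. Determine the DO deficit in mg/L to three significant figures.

D = C_s − C = 11.9 − 8.38 = 3.52 mg/L.

D ≈ 3.52 mg/L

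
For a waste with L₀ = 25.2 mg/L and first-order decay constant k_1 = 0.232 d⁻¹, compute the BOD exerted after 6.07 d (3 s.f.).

y ≈ 19.0 mg/L

y_t = L₀(1 − e^(−k_1 t)) = 25.2 × (1 − e^(−0.232×6.07))
= 25.2 × (1 − 0.2446) = 25.2 × 0.7554 = 19.04 mg/L.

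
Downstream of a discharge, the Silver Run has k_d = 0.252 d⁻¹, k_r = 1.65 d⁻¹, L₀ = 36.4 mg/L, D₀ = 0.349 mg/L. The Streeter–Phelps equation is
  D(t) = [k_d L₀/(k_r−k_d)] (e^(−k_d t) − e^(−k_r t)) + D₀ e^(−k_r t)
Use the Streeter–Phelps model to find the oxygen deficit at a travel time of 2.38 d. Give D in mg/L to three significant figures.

D ≈ 3.48 mg/L

k_d L₀/(k_r−k_d) = 0.252×36.4/(1.65−0.252) = 9.173/1.398 = 6.561 mg/L.
e^(−k_d t) = e^(−0.252×2.380) = 0.5489; e^(−k_r t) = e^(−1.65×2.380) = 0.01970.
D = 6.561 × (0.5489 − 0.01970) + 0.349 × 0.01970 = 3.473 + 0.006876 = 3.479 mg/L.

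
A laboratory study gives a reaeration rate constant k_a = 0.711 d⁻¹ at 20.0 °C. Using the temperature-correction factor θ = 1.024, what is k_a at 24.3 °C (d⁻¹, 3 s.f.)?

k_a(T₂) = k_a(T₁) · θ^(T₂−T₁) = 0.711 × 1.024^(24.3−20.0)
= 0.711 × 1.024^4.30 = 0.711 × 1.107 = 0.7873 d⁻¹.

k_a ≈ 0.787 d⁻¹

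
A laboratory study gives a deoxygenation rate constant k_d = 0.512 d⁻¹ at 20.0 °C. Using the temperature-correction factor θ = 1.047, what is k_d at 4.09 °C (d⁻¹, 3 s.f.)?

k_d(T₂) = k_d(T₁) · θ^(T₂−T₁) = 0.512 × 1.047^(4.09−20.0)
= 0.512 × 1.047^-15.9 = 0.512 × 0.4816 = 0.2466 d⁻¹.

k_d ≈ 0.247 d⁻¹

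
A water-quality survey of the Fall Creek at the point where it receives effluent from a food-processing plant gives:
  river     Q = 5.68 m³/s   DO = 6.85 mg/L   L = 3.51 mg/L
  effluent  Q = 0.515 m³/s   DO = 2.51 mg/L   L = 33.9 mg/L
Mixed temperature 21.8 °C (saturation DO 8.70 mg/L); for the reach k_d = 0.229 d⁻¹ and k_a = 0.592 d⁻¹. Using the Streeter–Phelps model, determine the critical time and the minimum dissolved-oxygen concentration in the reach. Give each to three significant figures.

Mixed DO = (5.68×6.85 + 0.515×2.51)/(5.68+0.515) = 40.20/6.195 = 6.489 mg/L.
Mixed L₀ = (5.68×3.51 + 0.515×33.9)/(6.195) = 37.40/6.195 = 6.036 mg/L.
Initial deficit D₀ = C_s − DO₀ = 8.70 − 6.489 = 2.211 mg/L.
t_c = (1/0.3630) ln[(0.592/0.229)(1 − 2.211×0.3630/(0.229×6.036))] = 2.755 × ln(1.084) = 0.2230 d.
D_c = (0.229/0.592) × 6.036 × e^(−0.229×0.2230) = 0.3868 × 6.036 × 0.9502 = 2.219 mg/L.
Minimum DO = 8.70 − 2.219 = 6.481 mg/L.

t_c ≈ 0.223 d; minimum DO ≈ 6.48 mg/L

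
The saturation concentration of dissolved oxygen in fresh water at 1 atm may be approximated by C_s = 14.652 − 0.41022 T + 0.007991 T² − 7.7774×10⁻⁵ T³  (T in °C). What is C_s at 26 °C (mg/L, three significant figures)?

C_s ≈ 8.02 mg/L

C_s = 14.652 − 0.41022×26 + 0.007991×26² − 7.7774×10⁻⁵×26³ = 8.021 mg/L.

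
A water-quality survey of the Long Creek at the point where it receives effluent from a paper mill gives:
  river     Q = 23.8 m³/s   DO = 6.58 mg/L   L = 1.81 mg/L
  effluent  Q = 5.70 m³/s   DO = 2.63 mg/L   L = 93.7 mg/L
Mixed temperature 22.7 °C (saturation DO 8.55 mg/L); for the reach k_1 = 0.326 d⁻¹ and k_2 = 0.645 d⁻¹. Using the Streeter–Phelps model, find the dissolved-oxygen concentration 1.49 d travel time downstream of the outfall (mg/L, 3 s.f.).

DO ≈ 2.85 mg/L

Mixed DO = (23.8×6.58 + 5.70×2.63)/(23.8+5.70) = 171.6/29.50 = 5.817 mg/L.
Mixed L₀ = (23.8×1.81 + 5.70×93.7)/(29.50) = 577.2/29.50 = 19.57 mg/L.
Initial deficit D₀ = C_s − DO₀ = 8.55 − 5.817 = 2.733 mg/L.
D(1.49) = [0.326×19.57/(0.645−0.326)](e^(−0.326×1.49) − e^(−0.645×1.49)) + 2.733 e^(−0.645×1.49)
= 19.99 × (0.6152 − 0.3825) + 2.733 × 0.3825 = 5.699 mg/L.
DO = 8.55 − 5.699 = 2.851 mg/L.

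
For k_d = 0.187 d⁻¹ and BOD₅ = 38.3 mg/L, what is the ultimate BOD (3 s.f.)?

BOD₅ = L₀(1 − e^(−5k_d)) ⇒ L₀ = BOD₅ / (1 − e^(−5×0.187))
= 38.3 / (1 − 0.3926) = 38.3 / 0.6074 = 63.05 mg/L.

L₀ ≈ 63.1 mg/L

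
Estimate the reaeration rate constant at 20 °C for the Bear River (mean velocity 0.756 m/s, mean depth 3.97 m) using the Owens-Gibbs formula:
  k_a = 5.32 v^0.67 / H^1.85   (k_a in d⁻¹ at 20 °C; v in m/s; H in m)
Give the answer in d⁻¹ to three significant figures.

k_a ≈ 0.344 d⁻¹

k_a = 5.32 × 0.756^0.67 / 3.97^1.85 = 5.32 × 0.8291 / 12.82 = 0.3442 d⁻¹.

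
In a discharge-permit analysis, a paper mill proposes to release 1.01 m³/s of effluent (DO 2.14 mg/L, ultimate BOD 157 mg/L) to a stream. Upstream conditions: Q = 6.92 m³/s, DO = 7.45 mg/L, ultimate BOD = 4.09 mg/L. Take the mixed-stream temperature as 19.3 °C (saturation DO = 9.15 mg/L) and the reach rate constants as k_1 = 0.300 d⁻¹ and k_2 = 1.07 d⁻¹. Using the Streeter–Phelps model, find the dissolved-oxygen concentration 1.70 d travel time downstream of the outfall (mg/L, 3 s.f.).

Mixed DO = (6.92×7.45 + 1.01×2.14)/(6.92+1.01) = 53.72/7.930 = 6.774 mg/L.
Mixed L₀ = (6.92×4.09 + 1.01×157)/(7.930) = 186.9/7.930 = 23.57 mg/L.
Initial deficit D₀ = C_s − DO₀ = 9.15 − 6.774 = 2.376 mg/L.
D(1.70) = [0.300×23.57/(1.07−0.300)](e^(−0.300×1.70) − e^(−1.07×1.70)) + 2.376 e^(−1.07×1.70)
= 9.181 × (0.6005 − 0.1622) + 2.376 × 0.1622 = 4.410 mg/L.
DO = 9.15 − 4.410 = 4.740 mg/L.

DO ≈ 4.74 mg/L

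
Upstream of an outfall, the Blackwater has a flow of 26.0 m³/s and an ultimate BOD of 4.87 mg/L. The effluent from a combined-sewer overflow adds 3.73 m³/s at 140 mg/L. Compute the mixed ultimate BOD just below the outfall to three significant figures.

Flow-weighted mixing: C = (Q_r C_r + Q_w C_w)/(Q_r + Q_w)
= (26.0×4.87 + 3.73×140)/(26.0 + 3.73) = 648.8/29.73 = 21.82 mg/L.

21.8 mg/L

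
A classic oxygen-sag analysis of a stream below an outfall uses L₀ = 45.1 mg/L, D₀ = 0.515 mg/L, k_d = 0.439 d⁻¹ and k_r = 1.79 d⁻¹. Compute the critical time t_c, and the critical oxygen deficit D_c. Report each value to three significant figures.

With k_r/k_d = 4.077 and 1 − D₀(k_r−k_d)/(k_d L₀) = 0.9649,
t_c = ln(4.077 × 0.9649) / (1.79 − 0.439) = ln(3.934) / 1.351 = 1.370/1.351 = 1.014 d.
D_c = (k_d/k_r) L₀ e^(−k_d t_c) = (0.439/1.79) × 45.1 × e^(−0.439×1.014) = 0.2453 × 45.1 × 0.6408 = 7.088 mg/L.

t_c ≈ 1.01 d; D_c ≈ 7.09 mg/L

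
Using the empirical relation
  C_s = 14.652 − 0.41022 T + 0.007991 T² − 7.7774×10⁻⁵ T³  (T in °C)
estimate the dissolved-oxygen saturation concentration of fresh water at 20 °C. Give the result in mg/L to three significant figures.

C_s ≈ 9.02 mg/L

C_s = 14.652 − 0.41022×20 + 0.007991×20² − 7.7774×10⁻⁵×20³ = 9.022 mg/L.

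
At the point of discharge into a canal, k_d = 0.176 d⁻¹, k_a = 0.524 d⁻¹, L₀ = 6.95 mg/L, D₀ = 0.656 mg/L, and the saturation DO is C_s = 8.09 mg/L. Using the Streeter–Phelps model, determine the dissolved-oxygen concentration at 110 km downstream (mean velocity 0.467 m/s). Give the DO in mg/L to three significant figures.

DO ≈ 6.60 mg/L

Travel time t = x/v = 110 km / (0.467 m/s) = 110000 m / 0.467 m/s = 235500 s = 2.726 d.
k_d L₀/(k_a−k_d) = 0.176×6.95/(0.524−0.176) = 1.223/0.3480 = 3.515 mg/L.
e^(−k_d t) = e^(−0.176×2.726) = 0.6189; e^(−k_a t) = e^(−0.524×2.726) = 0.2397.
D = 3.515 × (0.6189 − 0.2397) + 0.656 × 0.2397 = 1.333 + 0.1572 = 1.490 mg/L.
DO = C_s − D = 8.09 − 1.490 = 6.600 mg/L.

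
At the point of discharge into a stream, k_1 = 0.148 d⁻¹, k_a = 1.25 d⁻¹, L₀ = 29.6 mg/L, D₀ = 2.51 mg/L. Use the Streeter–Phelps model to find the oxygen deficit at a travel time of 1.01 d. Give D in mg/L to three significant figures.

D ≈ 3.01 mg/L

k_1 L₀/(k_a−k_1) = 0.148×29.6/(1.25−0.148) = 4.381/1.102 = 3.975 mg/L.
e^(−k_1 t) = e^(−0.148×1.010) = 0.8612; e^(−k_a t) = e^(−1.25×1.010) = 0.2829.
D = 3.975 × (0.8612 − 0.2829) + 2.51 × 0.2829 = 2.299 + 0.7102 = 3.009 mg/L.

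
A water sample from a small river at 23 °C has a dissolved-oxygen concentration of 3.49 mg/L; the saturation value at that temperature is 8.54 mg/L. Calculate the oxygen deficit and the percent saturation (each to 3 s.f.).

D ≈ 5.05 mg/L; 40.9 % saturation

D = C_s − C = 8.54 − 3.49 = 5.05 mg/L.
% saturation = 3.49/8.54 × 100 = 40.9 %.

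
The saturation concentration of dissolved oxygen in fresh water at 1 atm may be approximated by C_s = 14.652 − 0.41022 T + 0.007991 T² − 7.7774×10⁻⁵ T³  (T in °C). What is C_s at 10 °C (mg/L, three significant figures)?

C_s = 14.652 − 0.41022×10 + 0.007991×10² − 7.7774×10⁻⁵×10³ = 11.27 mg/L.

C_s ≈ 11.3 mg/L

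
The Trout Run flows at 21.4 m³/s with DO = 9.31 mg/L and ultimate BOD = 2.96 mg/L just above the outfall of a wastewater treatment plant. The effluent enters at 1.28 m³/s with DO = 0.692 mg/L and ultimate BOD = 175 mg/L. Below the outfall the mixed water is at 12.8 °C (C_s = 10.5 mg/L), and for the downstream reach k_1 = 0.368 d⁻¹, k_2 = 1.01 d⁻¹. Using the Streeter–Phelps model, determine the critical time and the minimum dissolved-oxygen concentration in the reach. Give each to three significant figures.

Mixed DO = (21.4×9.31 + 1.28×0.692)/(21.4+1.28) = 200.1/22.68 = 8.824 mg/L.
Mixed L₀ = (21.4×2.96 + 1.28×175)/(22.68) = 287.3/22.68 = 12.67 mg/L.
Initial deficit D₀ = C_s − DO₀ = 10.5 − 8.824 = 1.676 mg/L.
t_c = (1/0.6420) ln[(1.01/0.368)(1 − 1.676×0.6420/(0.368×12.67))] = 1.558 × ln(2.111) = 1.164 d.
D_c = (0.368/1.01) × 12.67 × e^(−0.368×1.164) = 0.3644 × 12.67 × 0.6516 = 3.008 mg/L.
Minimum DO = 10.5 − 3.008 = 7.492 mg/L.

t_c ≈ 1.16 d; minimum DO ≈ 7.49 mg/L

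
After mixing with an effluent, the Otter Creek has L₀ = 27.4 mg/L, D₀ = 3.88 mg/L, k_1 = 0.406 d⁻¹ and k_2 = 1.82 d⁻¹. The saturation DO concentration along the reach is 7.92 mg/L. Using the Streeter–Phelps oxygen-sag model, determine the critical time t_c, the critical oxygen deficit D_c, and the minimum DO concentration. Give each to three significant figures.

With k_2/k_1 = 4.483 and 1 − D₀(k_2−k_1)/(k_1 L₀) = 0.5068,
t_c = ln(4.483 × 0.5068) / (1.82 − 0.406) = ln(2.272) / 1.414 = 0.8206/1.414 = 0.5804 d.
L(t_c) = L₀ e^(−k_1 t_c) = 27.4 × 0.7901 = 21.65 mg/L, and at the critical point k_2 D_c = k_1 L, so D_c = (0.406/1.82) × 21.65 = 4.829 mg/L.
Minimum DO = C_s − D_c = 7.92 − 4.829 = 3.091 mg/L.

t_c ≈ 0.580 d; D_c ≈ 4.83 mg/L; min DO ≈ 3.09 mg/L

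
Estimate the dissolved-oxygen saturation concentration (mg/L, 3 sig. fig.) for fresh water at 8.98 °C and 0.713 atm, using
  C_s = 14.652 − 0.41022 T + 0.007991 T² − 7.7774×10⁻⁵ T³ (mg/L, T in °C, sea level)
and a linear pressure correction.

At sea level: C_s = 14.652 − 0.41022×8.98 + 0.007991×8.98² − 7.7774×10⁻⁵×8.98³ = 11.56 mg/L.
Pressure correction: C_s' = 11.56 × 0.713 = 8.240 mg/L.

C_s ≈ 8.24 mg/L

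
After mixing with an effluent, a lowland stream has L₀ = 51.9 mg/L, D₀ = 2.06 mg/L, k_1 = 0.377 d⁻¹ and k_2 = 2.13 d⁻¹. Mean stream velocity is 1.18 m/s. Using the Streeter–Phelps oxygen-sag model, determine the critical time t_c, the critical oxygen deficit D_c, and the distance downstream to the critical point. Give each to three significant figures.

t_c = [1/(k_2−k_1)] ln[(k_2/k_1)(1 − D₀(k_2−k_1)/(k_1 L₀))]
= [1/(2.13−0.377)] ln[(2.13/0.377)(1 − 2.06×1.753/(0.377×51.9))]
= (1/1.753) ln[5.650 × 0.8154] = 0.5705 × ln(4.607) = 0.5705 × 1.528 = 0.8714 d.
L(t_c) = L₀ e^(−k_1 t_c) = 51.9 × 0.7200 = 37.37 mg/L, and at the critical point k_2 D_c = k_1 L, so D_c = (0.377/2.13) × 37.37 = 6.614 mg/L.
x_c = v t_c = 1.18 m/s × 0.8714 d × 86400 s/d = 88840 m ≈ 88.8 km.

t_c ≈ 0.871 d; D_c ≈ 6.61 mg/L; x_c ≈ 88.8 km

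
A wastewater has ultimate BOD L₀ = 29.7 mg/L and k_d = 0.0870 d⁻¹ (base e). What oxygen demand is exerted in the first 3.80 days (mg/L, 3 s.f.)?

y_t = L₀(1 − e^(−k_d t)) = 29.7 × (1 − e^(−0.0870×3.80))
= 29.7 × (1 − 0.7185) = 29.7 × 0.2815 = 8.361 mg/L.

y ≈ 8.36 mg/L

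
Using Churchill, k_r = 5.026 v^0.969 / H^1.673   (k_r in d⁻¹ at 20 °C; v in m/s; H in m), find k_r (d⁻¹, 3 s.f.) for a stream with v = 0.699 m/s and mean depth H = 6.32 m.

k_r ≈ 0.163 d⁻¹

k_r = 5.026 × 0.699^0.969 / 6.32^1.673 = 5.026 × 0.7068 / 21.86 = 0.1625 d⁻¹.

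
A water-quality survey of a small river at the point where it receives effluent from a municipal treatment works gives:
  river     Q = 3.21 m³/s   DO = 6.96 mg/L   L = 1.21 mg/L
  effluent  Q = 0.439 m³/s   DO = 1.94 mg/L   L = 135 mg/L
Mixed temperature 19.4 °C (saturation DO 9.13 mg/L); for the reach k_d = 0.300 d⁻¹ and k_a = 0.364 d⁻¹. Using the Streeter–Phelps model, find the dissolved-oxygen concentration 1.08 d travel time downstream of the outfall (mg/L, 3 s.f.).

DO ≈ 3.34 mg/L

Mixed DO = (3.21×6.96 + 0.439×1.94)/(3.21+0.439) = 23.19/3.649 = 6.356 mg/L.
Mixed L₀ = (3.21×1.21 + 0.439×135)/(3.649) = 63.15/3.649 = 17.31 mg/L.
Initial deficit D₀ = C_s − DO₀ = 9.13 − 6.356 = 2.774 mg/L.
D(1.08) = [0.300×17.31/(0.364−0.300)](e^(−0.300×1.08) − e^(−0.364×1.08)) + 2.774 e^(−0.364×1.08)
= 81.12 × (0.7233 − 0.6749) + 2.774 × 0.6749 = 5.791 mg/L.
DO = 9.13 − 5.791 = 3.339 mg/L.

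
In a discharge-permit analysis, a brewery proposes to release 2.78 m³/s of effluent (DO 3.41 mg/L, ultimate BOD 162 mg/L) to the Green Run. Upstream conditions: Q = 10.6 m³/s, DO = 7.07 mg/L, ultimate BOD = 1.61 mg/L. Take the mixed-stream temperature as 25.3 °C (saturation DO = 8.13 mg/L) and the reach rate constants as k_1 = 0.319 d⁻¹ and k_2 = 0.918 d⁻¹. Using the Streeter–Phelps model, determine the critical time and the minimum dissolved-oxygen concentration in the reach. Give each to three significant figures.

t_c ≈ 1.59 d; minimum DO ≈ 0.826 mg/L

Mixed DO = (10.6×7.07 + 2.78×3.41)/(10.6+2.78) = 84.42/13.38 = 6.310 mg/L.
Mixed L₀ = (10.6×1.61 + 2.78×162)/(13.38) = 467.4/13.38 = 34.93 mg/L.
Initial deficit D₀ = C_s − DO₀ = 8.13 − 6.310 = 1.820 mg/L.
t_c = (1/0.5990) ln[(0.918/0.319)(1 − 1.820×0.5990/(0.319×34.93))] = 1.669 × ln(2.596) = 1.593 d.
D_c = (0.319/0.918) × 34.93 × e^(−0.319×1.593) = 0.3475 × 34.93 × 0.6017 = 7.304 mg/L.
Minimum DO = 8.13 − 7.304 = 0.8262 mg/L.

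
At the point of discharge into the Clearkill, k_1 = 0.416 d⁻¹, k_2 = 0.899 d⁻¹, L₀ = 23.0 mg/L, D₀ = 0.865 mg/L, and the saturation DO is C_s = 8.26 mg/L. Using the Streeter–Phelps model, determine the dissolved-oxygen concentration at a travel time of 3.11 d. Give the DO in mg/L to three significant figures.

k_1 L₀/(k_2−k_1) = 0.416×23.0/(0.899−0.416) = 9.568/0.4830 = 19.81 mg/L.
e^(−k_1 t) = e^(−0.416×3.110) = 0.2742; e^(−k_2 t) = e^(−0.899×3.110) = 0.06106.
D = 19.81 × (0.2742 − 0.06106) + 0.865 × 0.06106 = 4.223 + 0.05282 = 4.276 mg/L.
DO = C_s − D = 8.26 − 4.276 = 3.984 mg/L.

DO ≈ 3.98 mg/L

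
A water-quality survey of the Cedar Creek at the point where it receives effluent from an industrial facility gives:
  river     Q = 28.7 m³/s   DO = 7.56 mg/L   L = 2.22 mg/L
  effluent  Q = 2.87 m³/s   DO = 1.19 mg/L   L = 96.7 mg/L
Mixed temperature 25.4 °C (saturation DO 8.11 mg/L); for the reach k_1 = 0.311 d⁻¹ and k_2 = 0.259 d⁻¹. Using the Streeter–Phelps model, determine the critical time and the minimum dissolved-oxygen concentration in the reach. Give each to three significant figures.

Mixed DO = (28.7×7.56 + 2.87×1.19)/(28.7+2.87) = 220.4/31.57 = 6.981 mg/L.
Mixed L₀ = (28.7×2.22 + 2.87×96.7)/(31.57) = 341.2/31.57 = 10.81 mg/L.
Initial deficit D₀ = C_s − DO₀ = 8.11 − 6.981 = 1.129 mg/L.
t_c = (1/-0.05200) ln[(0.259/0.311)(1 − 1.129×-0.05200/(0.311×10.81))] = -19.23 × ln(0.8473) = 3.186 d.
D_c = (0.311/0.259) × 10.81 × e^(−0.311×3.186) = 1.201 × 10.81 × 0.3713 = 4.819 mg/L.
Minimum DO = 8.11 − 4.819 = 3.291 mg/L.

t_c ≈ 3.19 d; minimum DO ≈ 3.29 mg/L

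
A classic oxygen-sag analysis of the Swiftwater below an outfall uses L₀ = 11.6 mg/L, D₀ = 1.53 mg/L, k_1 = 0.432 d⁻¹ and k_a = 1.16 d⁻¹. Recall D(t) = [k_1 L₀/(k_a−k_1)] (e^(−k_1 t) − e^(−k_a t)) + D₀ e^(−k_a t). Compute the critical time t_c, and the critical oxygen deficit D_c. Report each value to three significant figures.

t_c ≈ 1.01 d; D_c ≈ 2.79 mg/L

With k_a/k_1 = 2.685 and 1 − D₀(k_a−k_1)/(k_1 L₀) = 0.7777,
t_c = ln(2.685 × 0.7777) / (1.16 − 0.432) = ln(2.088) / 0.7280 = 0.7364/0.7280 = 1.012 d.
L(t_c) = L₀ e^(−k_1 t_c) = 11.6 × 0.6460 = 7.494 mg/L, and at the critical point k_a D_c = k_1 L, so D_c = (0.432/1.16) × 7.494 = 2.791 mg/L.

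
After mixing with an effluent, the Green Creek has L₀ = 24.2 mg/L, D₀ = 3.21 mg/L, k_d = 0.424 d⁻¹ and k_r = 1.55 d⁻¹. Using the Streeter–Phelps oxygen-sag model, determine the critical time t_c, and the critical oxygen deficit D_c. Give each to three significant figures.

With k_r/k_d = 3.656 and 1 − D₀(k_r−k_d)/(k_d L₀) = 0.6477,
t_c = ln(3.656 × 0.6477) / (1.55 − 0.424) = ln(2.368) / 1.126 = 0.8620/1.126 = 0.7656 d.
D_c = (k_d/k_r) L₀ e^(−k_d t_c) = (0.424/1.55) × 24.2 × e^(−0.424×0.7656) = 0.2735 × 24.2 × 0.7228 = 4.785 mg/L.

t_c ≈ 0.766 d; D_c ≈ 4.78 mg/L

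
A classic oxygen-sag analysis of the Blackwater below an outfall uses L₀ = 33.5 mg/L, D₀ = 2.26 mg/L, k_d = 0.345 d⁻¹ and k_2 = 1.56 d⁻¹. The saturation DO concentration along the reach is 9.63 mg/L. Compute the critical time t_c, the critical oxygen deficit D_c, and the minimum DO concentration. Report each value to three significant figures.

t_c ≈ 1.02 d; D_c ≈ 5.21 mg/L; min DO ≈ 4.42 mg/L

t_c = [1/(k_2−k_d)] ln[(k_2/k_d)(1 − D₀(k_2−k_d)/(k_d L₀))]
= [1/(1.56−0.345)] ln[(1.56/0.345)(1 − 2.26×1.215/(0.345×33.5))]
= (1/1.215) ln[4.522 × 0.7624] = 0.8230 × ln(3.447) = 0.8230 × 1.238 = 1.019 d.
D_c = (k_d/k_2) L₀ e^(−k_d t_c) = (0.345/1.56) × 33.5 × e^(−0.345×1.019) = 0.2212 × 33.5 × 0.7037 = 5.213 mg/L.
Minimum DO = C_s − D_c = 9.63 − 5.213 = 4.417 mg/L.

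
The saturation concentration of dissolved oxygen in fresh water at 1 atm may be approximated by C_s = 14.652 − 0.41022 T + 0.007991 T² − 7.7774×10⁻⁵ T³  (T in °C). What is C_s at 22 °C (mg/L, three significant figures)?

C_s ≈ 8.67 mg/L

C_s = 14.652 − 0.41022×22 + 0.007991×22² − 7.7774×10⁻⁵×22³ = 8.667 mg/L.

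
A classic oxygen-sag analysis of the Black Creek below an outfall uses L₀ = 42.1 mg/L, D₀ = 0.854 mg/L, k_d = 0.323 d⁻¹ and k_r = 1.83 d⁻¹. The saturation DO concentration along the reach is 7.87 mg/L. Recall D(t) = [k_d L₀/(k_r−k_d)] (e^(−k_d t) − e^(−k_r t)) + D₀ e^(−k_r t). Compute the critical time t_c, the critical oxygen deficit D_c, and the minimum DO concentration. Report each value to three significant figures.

At the critical point dD/dt = 0, so k_d L₀ e^(−k_d t) = k_r D. Substituting D(t) from the Streeter–Phelps equation and solving for t gives
t_c = ln[(k_r/k_d)(1 − D₀(k_r−k_d)/(k_d L₀))] / (k_r−k_d).
Here k_r−k_d = 1.507 d⁻¹ and 1 − D₀(k_r−k_d)/(k_d L₀) = 1 − 0.854×1.507/(0.323×42.1) = 0.9054, so
t_c = ln(5.666 × 0.9054) / 1.507 = 1.635 / 1.507 = 1.085 d.
L(t_c) = L₀ e^(−k_d t_c) = 42.1 × 0.7044 = 29.65 mg/L, and at the critical point k_r D_c = k_d L, so D_c = (0.323/1.83) × 29.65 = 5.234 mg/L.
Minimum DO = C_s − D_c = 7.87 − 5.234 = 2.636 mg/L.

t_c ≈ 1.08 d; D_c ≈ 5.23 mg/L; min DO ≈ 2.64 mg/L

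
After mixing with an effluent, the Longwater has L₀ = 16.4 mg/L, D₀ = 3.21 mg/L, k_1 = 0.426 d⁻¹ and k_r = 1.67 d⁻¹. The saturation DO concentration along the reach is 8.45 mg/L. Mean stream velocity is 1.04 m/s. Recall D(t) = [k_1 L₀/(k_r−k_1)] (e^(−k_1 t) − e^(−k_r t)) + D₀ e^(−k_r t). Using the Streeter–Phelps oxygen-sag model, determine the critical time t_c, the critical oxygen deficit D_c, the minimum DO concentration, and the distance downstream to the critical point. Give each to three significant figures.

t_c = [1/(k_r−k_1)] ln[(k_r/k_1)(1 − D₀(k_r−k_1)/(k_1 L₀))]
= [1/(1.67−0.426)] ln[(1.67/0.426)(1 − 3.21×1.244/(0.426×16.4))]
= (1/1.244) ln[3.920 × 0.4284] = 0.8039 × ln(1.680) = 0.8039 × 0.5185 = 0.4168 d.
L(t_c) = L₀ e^(−k_1 t_c) = 16.4 × 0.8373 = 13.73 mg/L, and at the critical point k_r D_c = k_1 L, so D_c = (0.426/1.67) × 13.73 = 3.503 mg/L.
Minimum DO = C_s − D_c = 8.45 − 3.503 = 4.947 mg/L.
x_c = v t_c = 1.04 m/s × 0.4168 d × 86400 s/d = 37450 m ≈ 37.5 km.

t_c ≈ 0.417 d; D_c ≈ 3.50 mg/L; min DO ≈ 4.95 mg/L; x_c ≈ 37.5 km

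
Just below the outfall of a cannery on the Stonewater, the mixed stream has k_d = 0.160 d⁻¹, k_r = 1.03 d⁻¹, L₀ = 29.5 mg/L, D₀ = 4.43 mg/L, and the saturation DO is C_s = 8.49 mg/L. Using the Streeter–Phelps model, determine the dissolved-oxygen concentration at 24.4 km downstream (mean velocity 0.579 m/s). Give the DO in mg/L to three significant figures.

DO ≈ 4.07 mg/L

Travel time t = x/v = 24.4 km / (0.579 m/s) = 24400 m / 0.579 m/s = 42140 s = 0.4878 d.
k_d L₀/(k_r−k_d) = 0.160×29.5/(1.03−0.160) = 4.720/0.8700 = 5.425 mg/L.
e^(−k_d t) = e^(−0.160×0.4878) = 0.9249; e^(−k_r t) = e^(−1.03×0.4878) = 0.6051.
D = 5.425 × (0.9249 − 0.6051) + 4.43 × 0.6051 = 1.735 + 2.681 = 4.416 mg/L.
DO = C_s − D = 8.49 − 4.416 = 4.074 mg/L.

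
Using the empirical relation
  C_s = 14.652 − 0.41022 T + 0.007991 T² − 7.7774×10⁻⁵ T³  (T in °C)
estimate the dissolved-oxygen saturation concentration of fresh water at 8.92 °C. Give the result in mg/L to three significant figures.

C_s ≈ 11.6 mg/L

C_s = 14.652 − 0.41022×8.92 + 0.007991×8.92² − 7.7774×10⁻⁵×8.92³ = 11.57 mg/L.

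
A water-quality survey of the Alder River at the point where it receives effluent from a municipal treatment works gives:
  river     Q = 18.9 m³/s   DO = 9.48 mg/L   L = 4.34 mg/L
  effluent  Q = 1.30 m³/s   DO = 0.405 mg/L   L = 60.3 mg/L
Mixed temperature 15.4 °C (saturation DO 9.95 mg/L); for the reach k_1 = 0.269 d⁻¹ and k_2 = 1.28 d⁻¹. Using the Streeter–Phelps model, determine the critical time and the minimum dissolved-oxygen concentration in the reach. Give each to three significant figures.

Mixed DO = (18.9×9.48 + 1.30×0.405)/(18.9+1.30) = 179.7/20.20 = 8.896 mg/L.
Mixed L₀ = (18.9×4.34 + 1.30×60.3)/(20.20) = 160.4/20.20 = 7.941 mg/L.
Initial deficit D₀ = C_s − DO₀ = 9.95 − 8.896 = 1.054 mg/L.
t_c = (1/1.011) ln[(1.28/0.269)(1 − 1.054×1.011/(0.269×7.941))] = 0.9891 × ln(2.385) = 0.8596 d.
D_c = (0.269/1.28) × 7.941 × e^(−0.269×0.8596) = 0.2102 × 7.941 × 0.7935 = 1.324 mg/L.
Minimum DO = 9.95 − 1.324 = 8.626 mg/L.

t_c ≈ 0.860 d; minimum DO ≈ 8.63 mg/L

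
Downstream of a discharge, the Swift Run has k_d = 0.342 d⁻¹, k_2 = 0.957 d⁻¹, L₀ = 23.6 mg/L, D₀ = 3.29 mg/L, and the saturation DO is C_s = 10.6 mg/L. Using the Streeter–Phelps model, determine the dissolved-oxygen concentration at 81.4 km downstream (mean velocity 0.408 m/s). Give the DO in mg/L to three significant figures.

Travel time t = x/v = 81.4 km / (0.408 m/s) = 81400 m / 0.408 m/s = 199500 s = 2.309 d.
k_d L₀/(k_2−k_d) = 0.342×23.6/(0.957−0.342) = 8.071/0.6150 = 13.12 mg/L.
e^(−k_d t) = e^(−0.342×2.309) = 0.4540; e^(−k_2 t) = e^(−0.957×2.309) = 0.1097.
D = 13.12 × (0.4540 − 0.1097) + 3.29 × 0.1097 = 4.518 + 0.3610 = 4.879 mg/L.
DO = C_s − D = 10.6 − 4.879 = 5.721 mg/L.

DO ≈ 5.72 mg/L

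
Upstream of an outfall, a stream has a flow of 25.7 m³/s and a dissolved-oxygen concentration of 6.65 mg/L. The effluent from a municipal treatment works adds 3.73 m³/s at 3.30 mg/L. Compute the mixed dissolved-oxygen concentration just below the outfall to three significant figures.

6.23 mg/L

Flow-weighted mixing: C = (Q_r C_r + Q_w C_w)/(Q_r + Q_w)
= (25.7×6.65 + 3.73×3.30)/(25.7 + 3.73) = 183.2/29.43 = 6.225 mg/L.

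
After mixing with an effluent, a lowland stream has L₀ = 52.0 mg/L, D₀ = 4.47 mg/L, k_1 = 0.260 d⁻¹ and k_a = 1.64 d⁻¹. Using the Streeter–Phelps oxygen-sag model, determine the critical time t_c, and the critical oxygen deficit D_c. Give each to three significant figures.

t_c ≈ 0.893 d; D_c ≈ 6.54 mg/L

At the critical point dD/dt = 0, so k_1 L₀ e^(−k_1 t) = k_a D. Substituting D(t) from the Streeter–Phelps equation and solving for t gives
t_c = ln[(k_a/k_1)(1 − D₀(k_a−k_1)/(k_1 L₀))] / (k_a−k_1).
Here k_a−k_1 = 1.380 d⁻¹ and 1 − D₀(k_a−k_1)/(k_1 L₀) = 1 − 4.47×1.380/(0.260×52.0) = 0.5437, so
t_c = ln(6.308 × 0.5437) / 1.380 = 1.232 / 1.380 = 0.8931 d.
D_c = (k_1/k_a) L₀ e^(−k_1 t_c) = (0.260/1.64) × 52.0 × e^(−0.260×0.8931) = 0.1585 × 52.0 × 0.7928 = 6.536 mg/L.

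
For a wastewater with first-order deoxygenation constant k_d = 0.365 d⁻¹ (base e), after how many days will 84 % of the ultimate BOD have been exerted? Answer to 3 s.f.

t ≈ 5.02 d

y/L₀ = 1 − e^(−k_d t) = 0.84 ⇒ e^(−k_d t) = 0.160
t = −ln(0.160) / 0.365 = 1.833 / 0.365 = 5.021 d.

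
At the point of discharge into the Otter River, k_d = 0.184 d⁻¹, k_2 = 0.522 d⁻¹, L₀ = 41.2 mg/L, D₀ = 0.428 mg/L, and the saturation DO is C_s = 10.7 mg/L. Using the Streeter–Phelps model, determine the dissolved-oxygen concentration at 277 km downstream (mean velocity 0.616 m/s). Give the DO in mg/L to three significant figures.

DO ≈ 3.55 mg/L

Travel time t = x/v = 277 km / (0.616 m/s) = 277000 m / 0.616 m/s = 449700 s = 5.205 d.
k_d L₀/(k_2−k_d) = 0.184×41.2/(0.522−0.184) = 7.581/0.3380 = 22.43 mg/L.
e^(−k_d t) = e^(−0.184×5.205) = 0.3838; e^(−k_2 t) = e^(−0.522×5.205) = 0.06609.
D = 22.43 × (0.3838 − 0.06609) + 0.428 × 0.06609 = 7.126 + 0.02829 = 7.154 mg/L.
DO = C_s − D = 10.7 − 7.154 = 3.546 mg/L.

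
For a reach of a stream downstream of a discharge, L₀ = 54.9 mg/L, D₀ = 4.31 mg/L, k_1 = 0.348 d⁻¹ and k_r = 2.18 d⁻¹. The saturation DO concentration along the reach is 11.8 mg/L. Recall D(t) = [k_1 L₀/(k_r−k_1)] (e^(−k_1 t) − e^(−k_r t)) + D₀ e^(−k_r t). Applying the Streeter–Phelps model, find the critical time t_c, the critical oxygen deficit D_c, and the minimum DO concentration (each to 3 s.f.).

t_c = [1/(k_r−k_1)] ln[(k_r/k_1)(1 − D₀(k_r−k_1)/(k_1 L₀))]
= [1/(2.18−0.348)] ln[(2.18/0.348)(1 − 4.31×1.832/(0.348×54.9))]
= (1/1.832) ln[6.264 × 0.5867] = 0.5459 × ln(3.675) = 0.5459 × 1.302 = 0.7105 d.
D_c = (k_1/k_r) L₀ e^(−k_1 t_c) = (0.348/2.18) × 54.9 × e^(−0.348×0.7105) = 0.1596 × 54.9 × 0.7809 = 6.844 mg/L.
Minimum DO = C_s − D_c = 11.8 − 6.844 = 4.956 mg/L.

t_c ≈ 0.711 d; D_c ≈ 6.84 mg/L; min DO ≈ 4.96 mg/L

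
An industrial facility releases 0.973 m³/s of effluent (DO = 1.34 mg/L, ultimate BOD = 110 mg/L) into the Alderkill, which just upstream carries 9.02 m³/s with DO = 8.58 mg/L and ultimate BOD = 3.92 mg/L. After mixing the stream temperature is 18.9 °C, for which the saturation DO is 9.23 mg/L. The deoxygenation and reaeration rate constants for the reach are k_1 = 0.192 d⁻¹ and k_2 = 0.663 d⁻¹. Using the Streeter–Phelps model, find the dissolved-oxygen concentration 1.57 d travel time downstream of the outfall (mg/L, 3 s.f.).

Mixed DO = (9.02×8.58 + 0.973×1.34)/(9.02+0.973) = 78.70/9.993 = 7.875 mg/L.
Mixed L₀ = (9.02×3.92 + 0.973×110)/(9.993) = 142.4/9.993 = 14.25 mg/L.
Initial deficit D₀ = C_s − DO₀ = 9.23 − 7.875 = 1.355 mg/L.
D(1.57) = [0.192×14.25/(0.663−0.192)](e^(−0.192×1.57) − e^(−0.663×1.57)) + 1.355 e^(−0.663×1.57)
= 5.808 × (0.7398 − 0.3531) + 1.355 × 0.3531 = 2.724 mg/L.
DO = 9.23 − 2.724 = 6.506 mg/L.

DO ≈ 6.51 mg/L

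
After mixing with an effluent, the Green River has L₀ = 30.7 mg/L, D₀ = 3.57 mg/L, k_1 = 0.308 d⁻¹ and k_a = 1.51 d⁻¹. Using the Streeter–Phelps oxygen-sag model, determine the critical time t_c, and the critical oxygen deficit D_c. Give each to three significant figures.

t_c ≈ 0.819 d; D_c ≈ 4.87 mg/L

With k_a/k_1 = 4.903 and 1 − D₀(k_a−k_1)/(k_1 L₀) = 0.5462,
t_c = ln(4.903 × 0.5462) / (1.51 − 0.308) = ln(2.678) / 1.202 = 0.9850/1.202 = 0.8194 d.
L(t_c) = L₀ e^(−k_1 t_c) = 30.7 × 0.7769 = 23.85 mg/L, and at the critical point k_a D_c = k_1 L, so D_c = (0.308/1.51) × 23.85 = 4.865 mg/L.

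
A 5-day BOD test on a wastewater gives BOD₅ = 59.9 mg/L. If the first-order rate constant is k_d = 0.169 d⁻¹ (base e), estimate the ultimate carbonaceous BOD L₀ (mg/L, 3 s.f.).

L₀ ≈ 105 mg/L

BOD₅ = L₀(1 − e^(−5k_d)) ⇒ L₀ = BOD₅ / (1 − e^(−5×0.169))
= 59.9 / (1 − 0.4296) = 59.9 / 0.5704 = 105.0 mg/L.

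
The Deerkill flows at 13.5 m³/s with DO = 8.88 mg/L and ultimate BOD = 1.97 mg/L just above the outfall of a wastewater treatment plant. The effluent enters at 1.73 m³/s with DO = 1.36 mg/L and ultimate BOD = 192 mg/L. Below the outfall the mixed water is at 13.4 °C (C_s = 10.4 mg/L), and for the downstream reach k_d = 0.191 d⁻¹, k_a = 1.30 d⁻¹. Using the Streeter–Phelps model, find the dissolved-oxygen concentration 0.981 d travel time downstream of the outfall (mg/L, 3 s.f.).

Mixed DO = (13.5×8.88 + 1.73×1.36)/(13.5+1.73) = 122.2/15.23 = 8.026 mg/L.
Mixed L₀ = (13.5×1.97 + 1.73×192)/(15.23) = 358.8/15.23 = 23.56 mg/L.
Initial deficit D₀ = C_s − DO₀ = 10.4 − 8.026 = 2.374 mg/L.
D(0.981) = [0.191×23.56/(1.30−0.191)](e^(−0.191×0.981) − e^(−1.30×0.981)) + 2.374 e^(−1.30×0.981)
= 4.057 × (0.8291 − 0.2793) + 2.374 × 0.2793 = 2.894 mg/L.
DO = 10.4 − 2.894 = 7.506 mg/L.

DO ≈ 7.51 mg/L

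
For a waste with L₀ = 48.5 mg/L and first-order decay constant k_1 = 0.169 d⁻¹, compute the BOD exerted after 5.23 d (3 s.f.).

y_t = L₀(1 − e^(−k_1 t)) = 48.5 × (1 − e^(−0.169×5.23))
= 48.5 × (1 − 0.4132) = 48.5 × 0.5868 = 28.46 mg/L.

y ≈ 28.5 mg/L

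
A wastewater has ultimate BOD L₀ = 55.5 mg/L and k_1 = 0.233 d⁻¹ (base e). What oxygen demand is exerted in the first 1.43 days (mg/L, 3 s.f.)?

y_t = L₀(1 − e^(−k_1 t)) = 55.5 × (1 − e^(−0.233×1.43))
= 55.5 × (1 − 0.7166) = 55.5 × 0.2834 = 15.73 mg/L.

y ≈ 15.7 mg/L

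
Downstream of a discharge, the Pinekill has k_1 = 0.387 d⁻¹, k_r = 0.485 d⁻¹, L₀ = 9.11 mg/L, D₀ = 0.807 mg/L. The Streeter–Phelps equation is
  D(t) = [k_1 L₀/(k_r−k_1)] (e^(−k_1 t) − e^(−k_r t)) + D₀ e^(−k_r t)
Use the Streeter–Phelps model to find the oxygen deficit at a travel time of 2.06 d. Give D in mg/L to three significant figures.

D ≈ 3.26 mg/L

k_1 L₀/(k_r−k_1) = 0.387×9.11/(0.485−0.387) = 3.526/0.09800 = 35.98 mg/L.
e^(−k_1 t) = e^(−0.387×2.060) = 0.4506; e^(−k_r t) = e^(−0.485×2.060) = 0.3682.
D = 35.98 × (0.4506 − 0.3682) + 0.807 × 0.3682 = 2.963 + 0.2971 = 3.260 mg/L.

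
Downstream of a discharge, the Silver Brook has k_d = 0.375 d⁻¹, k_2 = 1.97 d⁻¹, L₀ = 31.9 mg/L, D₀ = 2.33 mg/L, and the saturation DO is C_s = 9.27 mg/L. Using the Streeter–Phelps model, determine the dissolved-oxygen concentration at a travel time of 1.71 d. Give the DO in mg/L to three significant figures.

DO ≈ 5.50 mg/L

k_d L₀/(k_2−k_d) = 0.375×31.9/(1.97−0.375) = 11.96/1.595 = 7.500 mg/L.
e^(−k_d t) = e^(−0.375×1.710) = 0.5266; e^(−k_2 t) = e^(−1.97×1.710) = 0.03443.
D = 7.500 × (0.5266 − 0.03443) + 2.33 × 0.03443 = 3.691 + 0.08023 = 3.772 mg/L.
DO = C_s − D = 9.27 − 3.772 = 5.498 mg/L.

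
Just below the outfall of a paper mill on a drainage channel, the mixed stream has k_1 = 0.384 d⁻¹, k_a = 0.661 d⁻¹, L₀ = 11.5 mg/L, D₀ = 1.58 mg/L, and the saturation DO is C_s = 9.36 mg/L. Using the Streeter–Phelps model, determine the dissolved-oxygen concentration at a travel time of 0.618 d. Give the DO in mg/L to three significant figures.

k_1 L₀/(k_a−k_1) = 0.384×11.5/(0.661−0.384) = 4.416/0.2770 = 15.94 mg/L.
e^(−k_1 t) = e^(−0.384×0.6180) = 0.7887; e^(−k_a t) = e^(−0.661×0.6180) = 0.6646.
D = 15.94 × (0.7887 − 0.6646) + 1.58 × 0.6646 = 1.978 + 1.050 = 3.029 mg/L.
DO = C_s − D = 9.36 − 3.029 = 6.331 mg/L.

DO ≈ 6.33 mg/L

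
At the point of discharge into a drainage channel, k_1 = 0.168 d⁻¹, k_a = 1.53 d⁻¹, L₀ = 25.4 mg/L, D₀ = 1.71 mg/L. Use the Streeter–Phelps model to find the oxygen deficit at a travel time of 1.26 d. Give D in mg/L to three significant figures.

D ≈ 2.33 mg/L

k_1 L₀/(k_a−k_1) = 0.168×25.4/(1.53−0.168) = 4.267/1.362 = 3.133 mg/L.
e^(−k_1 t) = e^(−0.168×1.260) = 0.8092; e^(−k_a t) = e^(−1.53×1.260) = 0.1455.
D = 3.133 × (0.8092 − 0.1455) + 1.71 × 0.1455 = 2.080 + 0.2488 = 2.328 mg/L.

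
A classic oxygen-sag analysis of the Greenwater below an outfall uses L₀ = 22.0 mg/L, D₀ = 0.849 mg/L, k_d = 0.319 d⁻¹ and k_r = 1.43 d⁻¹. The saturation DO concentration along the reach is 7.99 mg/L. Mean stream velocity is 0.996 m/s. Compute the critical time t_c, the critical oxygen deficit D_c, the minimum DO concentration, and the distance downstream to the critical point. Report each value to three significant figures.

t_c ≈ 1.22 d; D_c ≈ 3.33 mg/L; min DO ≈ 4.66 mg/L; x_c ≈ 105 km

With k_r/k_d = 4.483 and 1 − D₀(k_r−k_d)/(k_d L₀) = 0.8656,
t_c = ln(4.483 × 0.8656) / (1.43 − 0.319) = ln(3.880) / 1.111 = 1.356/1.111 = 1.220 d.
L(t_c) = L₀ e^(−k_d t_c) = 22.0 × 0.6775 = 14.91 mg/L, and at the critical point k_r D_c = k_d L, so D_c = (0.319/1.43) × 14.91 = 3.325 mg/L.
Minimum DO = C_s − D_c = 7.99 − 3.325 = 4.665 mg/L.
x_c = v t_c = 0.996 m/s × 1.220 d × 86400 s/d = 105000 m ≈ 105 km.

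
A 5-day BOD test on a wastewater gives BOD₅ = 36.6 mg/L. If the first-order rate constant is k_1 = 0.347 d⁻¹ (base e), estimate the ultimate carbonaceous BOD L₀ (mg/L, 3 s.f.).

BOD₅ = L₀(1 − e^(−5k_1)) ⇒ L₀ = BOD₅ / (1 − e^(−5×0.347))
= 36.6 / (1 − 0.1764) = 36.6 / 0.8236 = 44.44 mg/L.

L₀ ≈ 44.4 mg/L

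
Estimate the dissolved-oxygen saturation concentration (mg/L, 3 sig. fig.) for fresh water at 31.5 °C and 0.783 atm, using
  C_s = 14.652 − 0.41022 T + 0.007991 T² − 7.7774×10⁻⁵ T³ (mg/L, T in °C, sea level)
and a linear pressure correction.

At sea level: C_s = 14.652 − 0.41022×31.5 + 0.007991×31.5² − 7.7774×10⁻⁵×31.5³ = 7.228 mg/L.
Pressure correction: C_s' = 7.228 × 0.783 = 5.660 mg/L.

C_s ≈ 5.66 mg/L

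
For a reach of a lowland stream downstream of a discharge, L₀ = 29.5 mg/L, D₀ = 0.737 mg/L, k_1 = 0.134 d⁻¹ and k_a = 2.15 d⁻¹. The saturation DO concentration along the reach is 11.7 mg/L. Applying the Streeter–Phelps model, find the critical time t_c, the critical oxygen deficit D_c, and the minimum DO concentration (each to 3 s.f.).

t_c ≈ 1.14 d; D_c ≈ 1.58 mg/L; min DO ≈ 10.1 mg/L

t_c = [1/(k_a−k_1)] ln[(k_a/k_1)(1 − D₀(k_a−k_1)/(k_1 L₀))]
= [1/(2.15−0.134)] ln[(2.15/0.134)(1 − 0.737×2.016/(0.134×29.5))]
= (1/2.016) ln[16.04 × 0.6241] = 0.4960 × ln(10.01) = 0.4960 × 2.304 = 1.143 d.
D_c = (k_1/k_a) L₀ e^(−k_1 t_c) = (0.134/2.15) × 29.5 × e^(−0.134×1.143) = 0.06233 × 29.5 × 0.8580 = 1.578 mg/L.
Minimum DO = C_s − D_c = 11.7 − 1.578 = 10.12 mg/L.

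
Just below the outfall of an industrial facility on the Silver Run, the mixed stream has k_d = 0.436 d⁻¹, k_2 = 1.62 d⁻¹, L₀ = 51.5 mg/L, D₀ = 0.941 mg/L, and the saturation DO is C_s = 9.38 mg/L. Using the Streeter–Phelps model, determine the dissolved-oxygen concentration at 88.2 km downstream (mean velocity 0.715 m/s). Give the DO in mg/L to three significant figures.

DO ≈ 0.987 mg/L

Travel time t = x/v = 88.2 km / (0.715 m/s) = 88200 m / 0.715 m/s = 123400 s = 1.428 d.
k_d L₀/(k_2−k_d) = 0.436×51.5/(1.62−0.436) = 22.45/1.184 = 18.96 mg/L.
e^(−k_d t) = e^(−0.436×1.428) = 0.5366; e^(−k_2 t) = e^(−1.62×1.428) = 0.09897.
D = 18.96 × (0.5366 − 0.09897) + 0.941 × 0.09897 = 8.300 + 0.09313 = 8.393 mg/L.
DO = C_s − D = 9.38 − 8.393 = 0.9873 mg/L.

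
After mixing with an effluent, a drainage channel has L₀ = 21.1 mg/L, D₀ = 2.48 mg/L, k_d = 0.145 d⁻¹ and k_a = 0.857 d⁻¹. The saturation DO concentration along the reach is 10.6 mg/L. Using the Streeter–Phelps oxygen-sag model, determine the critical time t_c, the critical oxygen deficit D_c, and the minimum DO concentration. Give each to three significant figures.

t_c ≈ 1.29 d; D_c ≈ 2.96 mg/L; min DO ≈ 7.64 mg/L

At the critical point dD/dt = 0, so k_d L₀ e^(−k_d t) = k_a D. Substituting D(t) from the Streeter–Phelps equation and solving for t gives
t_c = ln[(k_a/k_d)(1 − D₀(k_a−k_d)/(k_d L₀))] / (k_a−k_d).
Here k_a−k_d = 0.7120 d⁻¹ and 1 − D₀(k_a−k_d)/(k_d L₀) = 1 − 2.48×0.7120/(0.145×21.1) = 0.4229, so
t_c = ln(5.910 × 0.4229) / 0.7120 = 0.9160 / 0.7120 = 1.287 d.
L(t_c) = L₀ e^(−k_d t_c) = 21.1 × 0.8298 = 17.51 mg/L, and at the critical point k_a D_c = k_d L, so D_c = (0.145/0.857) × 17.51 = 2.962 mg/L.
Minimum DO = C_s − D_c = 10.6 − 2.962 = 7.638 mg/L.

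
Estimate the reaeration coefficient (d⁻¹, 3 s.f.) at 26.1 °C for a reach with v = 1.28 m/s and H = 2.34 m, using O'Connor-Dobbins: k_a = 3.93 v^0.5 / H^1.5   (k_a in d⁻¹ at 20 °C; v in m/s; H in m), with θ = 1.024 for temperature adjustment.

k_a ≈ 1.44 d⁻¹

k_a(20) = 3.93 × 1.28^0.5 / 2.34^1.5 = 3.93 × 1.131 / 3.580 = 1.242 d⁻¹.
k_a(26.1) = 1.242 × 1.024^(26.1−20) = 1.242 × 1.156 = 1.436 d⁻¹.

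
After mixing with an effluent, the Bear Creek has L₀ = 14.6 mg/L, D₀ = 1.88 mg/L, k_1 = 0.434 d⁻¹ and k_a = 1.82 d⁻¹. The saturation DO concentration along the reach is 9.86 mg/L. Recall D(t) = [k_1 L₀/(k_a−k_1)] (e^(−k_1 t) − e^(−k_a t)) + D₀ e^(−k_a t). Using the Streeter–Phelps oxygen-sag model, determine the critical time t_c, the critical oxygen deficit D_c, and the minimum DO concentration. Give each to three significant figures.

t_c = [1/(k_a−k_1)] ln[(k_a/k_1)(1 − D₀(k_a−k_1)/(k_1 L₀))]
= [1/(1.82−0.434)] ln[(1.82/0.434)(1 − 1.88×1.386/(0.434×14.6))]
= (1/1.386) ln[4.194 × 0.5888] = 0.7215 × ln(2.469) = 0.7215 × 0.9038 = 0.6521 d.
D_c = (k_1/k_a) L₀ e^(−k_1 t_c) = (0.434/1.82) × 14.6 × e^(−0.434×0.6521) = 0.2385 × 14.6 × 0.7535 = 2.623 mg/L.
Minimum DO = C_s − D_c = 9.86 − 2.623 = 7.237 mg/L.

t_c ≈ 0.652 d; D_c ≈ 2.62 mg/L; min DO ≈ 7.24 mg/L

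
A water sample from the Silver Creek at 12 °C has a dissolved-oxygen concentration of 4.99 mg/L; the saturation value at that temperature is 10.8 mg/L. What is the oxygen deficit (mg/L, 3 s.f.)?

D ≈ 5.81 mg/L

D = C_s − C = 10.8 − 4.99 = 5.81 mg/L.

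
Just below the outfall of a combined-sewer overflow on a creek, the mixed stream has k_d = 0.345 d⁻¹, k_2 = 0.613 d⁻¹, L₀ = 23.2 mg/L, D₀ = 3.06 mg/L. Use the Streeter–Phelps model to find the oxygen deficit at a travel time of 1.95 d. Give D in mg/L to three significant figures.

D ≈ 7.13 mg/L

k_d L₀/(k_2−k_d) = 0.345×23.2/(0.613−0.345) = 8.004/0.2680 = 29.87 mg/L.
e^(−k_d t) = e^(−0.345×1.950) = 0.5103; e^(−k_2 t) = e^(−0.613×1.950) = 0.3026.
D = 29.87 × (0.5103 − 0.3026) + 3.06 × 0.3026 = 6.203 + 0.9259 = 7.129 mg/L.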